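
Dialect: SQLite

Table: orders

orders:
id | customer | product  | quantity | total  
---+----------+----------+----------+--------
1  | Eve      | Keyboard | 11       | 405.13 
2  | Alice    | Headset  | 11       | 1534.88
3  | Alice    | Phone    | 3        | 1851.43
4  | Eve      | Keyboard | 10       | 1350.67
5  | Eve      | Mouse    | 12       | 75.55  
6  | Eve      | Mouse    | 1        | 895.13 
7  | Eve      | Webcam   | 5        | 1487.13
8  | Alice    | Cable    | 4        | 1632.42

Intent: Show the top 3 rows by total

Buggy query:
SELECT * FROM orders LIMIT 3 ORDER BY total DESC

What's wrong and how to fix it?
Bug: ORDER BY cannot follow LIMIT; LIMIT is the final clause

Fix: Sort with ORDER BY, then apply LIMIT

Corrected query:
SELECT * FROM orders ORDER BY total DESC LIMIT 3

Result:
id | customer | product | quantity | total  
---+----------+---------+----------+--------
3  | Alice    | Phone   | 3        | 1851.43
8  | Alice    | Cable   | 4        | 1632.42
2  | Alice    | Headset | 11       | 1534.88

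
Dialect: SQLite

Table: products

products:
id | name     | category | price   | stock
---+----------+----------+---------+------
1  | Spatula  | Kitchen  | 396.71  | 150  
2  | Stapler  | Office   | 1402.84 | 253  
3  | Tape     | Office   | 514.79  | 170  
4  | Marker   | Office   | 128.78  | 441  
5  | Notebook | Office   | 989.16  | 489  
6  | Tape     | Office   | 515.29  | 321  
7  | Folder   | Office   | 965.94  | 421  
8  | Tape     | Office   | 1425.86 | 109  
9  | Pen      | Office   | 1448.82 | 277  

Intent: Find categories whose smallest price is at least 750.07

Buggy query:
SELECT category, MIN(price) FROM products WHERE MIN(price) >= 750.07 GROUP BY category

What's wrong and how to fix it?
Bug: Aggregates like MIN are computed per group after WHERE runs

Fix: Replace WHERE with HAVING after the GROUP BY

Corrected query:
SELECT category, MIN(price) FROM products GROUP BY category HAVING MIN(price) >= 750.07

Result:
(no rows)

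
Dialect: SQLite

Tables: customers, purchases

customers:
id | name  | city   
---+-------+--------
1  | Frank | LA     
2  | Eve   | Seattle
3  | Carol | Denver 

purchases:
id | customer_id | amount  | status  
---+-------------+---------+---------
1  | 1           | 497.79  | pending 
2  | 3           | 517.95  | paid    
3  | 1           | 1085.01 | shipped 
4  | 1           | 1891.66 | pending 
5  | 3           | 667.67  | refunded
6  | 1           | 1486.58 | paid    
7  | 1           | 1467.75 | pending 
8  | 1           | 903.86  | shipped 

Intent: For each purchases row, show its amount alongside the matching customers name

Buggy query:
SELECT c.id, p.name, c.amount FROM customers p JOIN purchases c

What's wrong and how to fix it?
Bug: Missing join condition: each purchases row is matched to all customers rows instead of just its own

Fix: Specify the join condition linking the foreign key to the parent id

Corrected query:
SELECT c.id, p.name, c.amount FROM customers p JOIN purchases c ON c.customer_id = p.id

Result:
id | name  | amount 
---+-------+--------
1  | Frank | 497.79 
2  | Carol | 517.95 
3  | Frank | 1085.01
4  | Frank | 1891.66
5  | Carol | 667.67 
6  | Frank | 1486.58
7  | Frank | 1467.75
8  | Frank | 903.86 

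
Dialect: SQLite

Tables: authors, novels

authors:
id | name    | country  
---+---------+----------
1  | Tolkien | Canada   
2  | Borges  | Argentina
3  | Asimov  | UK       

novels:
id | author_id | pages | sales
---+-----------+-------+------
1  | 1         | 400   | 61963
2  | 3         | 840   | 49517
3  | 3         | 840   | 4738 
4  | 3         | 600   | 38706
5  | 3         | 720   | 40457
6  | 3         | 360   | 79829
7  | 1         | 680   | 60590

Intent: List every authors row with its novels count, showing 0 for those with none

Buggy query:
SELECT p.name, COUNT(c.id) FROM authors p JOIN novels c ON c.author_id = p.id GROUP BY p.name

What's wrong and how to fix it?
Bug: INNER JOIN drops authors rows that have no matching novels rows

Fix: Use LEFT JOIN so parents without children still appear (COUNT(c.id) gives 0)

Corrected query:
SELECT p.name, COUNT(c.id) FROM authors p LEFT JOIN novels c ON c.author_id = p.id GROUP BY p.name

Result:
name    | COUNT(c.id)
--------+------------
Asimov  | 5          
Borges  | 0          
Tolkien | 2          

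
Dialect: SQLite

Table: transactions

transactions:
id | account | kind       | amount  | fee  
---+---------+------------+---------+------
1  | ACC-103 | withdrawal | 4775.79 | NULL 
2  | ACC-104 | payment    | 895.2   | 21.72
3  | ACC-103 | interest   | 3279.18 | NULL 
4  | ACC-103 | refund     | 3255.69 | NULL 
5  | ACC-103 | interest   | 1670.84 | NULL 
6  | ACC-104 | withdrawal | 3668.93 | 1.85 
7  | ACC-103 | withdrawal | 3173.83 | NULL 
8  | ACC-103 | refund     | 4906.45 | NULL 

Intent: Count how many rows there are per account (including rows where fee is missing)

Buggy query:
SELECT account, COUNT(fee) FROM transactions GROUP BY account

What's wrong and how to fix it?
Bug: COUNT(column) counts non-NULL values only; rows with NULL fee aren't counted

Fix: Use COUNT(*) to count all rows regardless of NULL

Corrected query:
SELECT account, COUNT(*) FROM transactions GROUP BY account

Result:
account | COUNT(*)
--------+---------
ACC-103 | 6       
ACC-104 | 2       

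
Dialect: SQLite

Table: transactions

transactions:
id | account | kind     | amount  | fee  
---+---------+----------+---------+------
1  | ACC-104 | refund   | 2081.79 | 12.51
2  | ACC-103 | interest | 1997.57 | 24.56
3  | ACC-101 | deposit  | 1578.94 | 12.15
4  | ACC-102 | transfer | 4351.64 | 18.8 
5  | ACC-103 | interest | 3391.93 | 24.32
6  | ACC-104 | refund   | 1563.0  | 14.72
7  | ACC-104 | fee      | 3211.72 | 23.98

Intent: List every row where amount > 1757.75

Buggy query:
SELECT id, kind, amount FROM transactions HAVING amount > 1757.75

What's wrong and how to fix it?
Bug: HAVING filters the output of aggregation, but this query has no GROUP BY and no aggregate functions, so SQLite rejects it (HAVING clause on a non-aggregate query); the condition here is per row

Fix: Replace HAVING with WHERE since the condition applies to individual rows

Corrected query:
SELECT id, kind, amount FROM transactions WHERE amount > 1757.75

Result:
id | kind     | amount 
---+----------+--------
1  | refund   | 2081.79
2  | interest | 1997.57
4  | transfer | 4351.64
5  | interest | 3391.93
7  | fee      | 3211.72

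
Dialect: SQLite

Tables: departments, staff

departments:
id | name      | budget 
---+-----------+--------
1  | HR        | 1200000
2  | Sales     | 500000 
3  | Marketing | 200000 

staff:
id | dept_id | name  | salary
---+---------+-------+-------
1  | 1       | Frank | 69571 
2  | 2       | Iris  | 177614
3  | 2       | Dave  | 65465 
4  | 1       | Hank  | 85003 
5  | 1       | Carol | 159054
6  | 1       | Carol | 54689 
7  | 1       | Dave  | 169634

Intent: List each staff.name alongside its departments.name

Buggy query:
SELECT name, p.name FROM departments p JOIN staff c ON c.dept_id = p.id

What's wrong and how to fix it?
Bug: Both tables have a 'name' column; the unqualified reference is ambiguous

Fix: Prefix ambiguous columns with the table alias

Corrected query:
SELECT c.name, p.name FROM departments p JOIN staff c ON c.dept_id = p.id

Result:
name  | name 
------+------
Frank | HR   
Iris  | Sales
Dave  | Sales
Hank  | HR   
Carol | HR   
Carol | HR   
Dave  | HR   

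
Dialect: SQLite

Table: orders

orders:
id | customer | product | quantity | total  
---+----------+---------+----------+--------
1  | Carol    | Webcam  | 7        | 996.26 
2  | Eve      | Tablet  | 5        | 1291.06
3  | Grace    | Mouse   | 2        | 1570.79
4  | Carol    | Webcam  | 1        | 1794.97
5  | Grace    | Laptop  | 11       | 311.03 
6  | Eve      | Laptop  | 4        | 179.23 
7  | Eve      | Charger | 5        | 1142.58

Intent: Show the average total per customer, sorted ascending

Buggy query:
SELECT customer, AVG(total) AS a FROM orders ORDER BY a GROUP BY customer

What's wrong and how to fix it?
Bug: ORDER BY appears before GROUP BY; SQL clause order requires GROUP BY first

Fix: Move ORDER BY to the end, after GROUP BY

Corrected query:
SELECT customer, AVG(total) AS a FROM orders GROUP BY customer ORDER BY a

Result:
customer | a         
---------+-----------
Eve      | 870.956667
Grace    | 940.91    
Carol    | 1395.615  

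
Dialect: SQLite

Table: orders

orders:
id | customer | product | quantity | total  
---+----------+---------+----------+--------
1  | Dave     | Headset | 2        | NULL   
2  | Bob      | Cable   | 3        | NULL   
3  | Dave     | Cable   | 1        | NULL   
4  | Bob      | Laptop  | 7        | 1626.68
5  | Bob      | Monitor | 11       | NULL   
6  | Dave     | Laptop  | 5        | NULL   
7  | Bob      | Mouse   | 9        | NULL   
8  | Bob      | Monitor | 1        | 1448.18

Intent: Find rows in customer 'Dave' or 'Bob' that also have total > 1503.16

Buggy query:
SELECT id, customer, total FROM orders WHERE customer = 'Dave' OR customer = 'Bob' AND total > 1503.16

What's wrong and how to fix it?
Bug: Without parentheses, AND is evaluated before OR, so the total filter only applies to the 'Bob' branch

Fix: Group the OR with parentheses (or use IN), then AND the threshold

Corrected query:
SELECT id, customer, total FROM orders WHERE (customer = 'Dave' OR customer = 'Bob') AND total > 1503.16

Result:
id | customer | total  
---+----------+--------
4  | Bob      | 1626.68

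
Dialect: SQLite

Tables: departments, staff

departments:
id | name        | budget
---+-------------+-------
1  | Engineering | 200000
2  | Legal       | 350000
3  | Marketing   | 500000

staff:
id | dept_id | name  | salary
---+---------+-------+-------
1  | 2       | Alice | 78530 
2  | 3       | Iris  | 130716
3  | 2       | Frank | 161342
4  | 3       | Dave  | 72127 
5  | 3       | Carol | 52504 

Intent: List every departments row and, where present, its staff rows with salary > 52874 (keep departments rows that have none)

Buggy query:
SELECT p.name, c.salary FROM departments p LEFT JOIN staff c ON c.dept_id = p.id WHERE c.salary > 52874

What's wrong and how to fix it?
Bug: A WHERE condition on the right-hand table after LEFT JOIN drops unmatched parents

Fix: Move the right-table condition into the ON clause so unmatched parents are kept

Corrected query:
SELECT p.name, c.salary FROM departments p LEFT JOIN staff c ON c.dept_id = p.id AND c.salary > 52874

Result:
name        | salary
------------+-------
Engineering | NULL  
Legal       | 78530 
Legal       | 161342
Marketing   | 72127 
Marketing   | 130716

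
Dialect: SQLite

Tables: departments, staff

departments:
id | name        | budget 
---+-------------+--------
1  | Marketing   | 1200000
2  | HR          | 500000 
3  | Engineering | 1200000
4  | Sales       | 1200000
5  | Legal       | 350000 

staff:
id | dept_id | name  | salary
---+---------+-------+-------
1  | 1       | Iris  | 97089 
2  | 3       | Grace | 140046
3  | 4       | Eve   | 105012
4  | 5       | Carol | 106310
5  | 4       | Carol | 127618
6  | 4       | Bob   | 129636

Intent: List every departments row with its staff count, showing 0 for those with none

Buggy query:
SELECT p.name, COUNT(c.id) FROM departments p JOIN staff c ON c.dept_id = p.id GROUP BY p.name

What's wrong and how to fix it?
Bug: An inner join excludes parents with zero children

Fix: Switch to LEFT JOIN to retain unmatched parent rows

Corrected query:
SELECT p.name, COUNT(c.id) FROM departments p LEFT JOIN staff c ON c.dept_id = p.id GROUP BY p.name

Result:
name        | COUNT(c.id)
------------+------------
Engineering | 1          
HR          | 0          
Legal       | 1          
Marketing   | 1          
Sales       | 3          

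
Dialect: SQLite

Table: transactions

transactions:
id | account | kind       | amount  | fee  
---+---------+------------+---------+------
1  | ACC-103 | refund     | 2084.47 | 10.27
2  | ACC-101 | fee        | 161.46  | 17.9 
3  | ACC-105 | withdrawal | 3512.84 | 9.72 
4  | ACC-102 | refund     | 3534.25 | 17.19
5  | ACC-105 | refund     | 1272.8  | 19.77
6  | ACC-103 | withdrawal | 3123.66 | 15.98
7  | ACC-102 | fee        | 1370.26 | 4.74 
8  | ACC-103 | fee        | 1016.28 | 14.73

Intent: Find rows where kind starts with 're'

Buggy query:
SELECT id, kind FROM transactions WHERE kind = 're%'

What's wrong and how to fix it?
Bug: '=' compares the literal string including the % character; pattern matching needs LIKE

Fix: Use LIKE for wildcard pattern matching

Corrected query:
SELECT id, kind FROM transactions WHERE kind LIKE 're%'

Result:
id | kind  
---+-------
1  | refund
4  | refund
5  | refund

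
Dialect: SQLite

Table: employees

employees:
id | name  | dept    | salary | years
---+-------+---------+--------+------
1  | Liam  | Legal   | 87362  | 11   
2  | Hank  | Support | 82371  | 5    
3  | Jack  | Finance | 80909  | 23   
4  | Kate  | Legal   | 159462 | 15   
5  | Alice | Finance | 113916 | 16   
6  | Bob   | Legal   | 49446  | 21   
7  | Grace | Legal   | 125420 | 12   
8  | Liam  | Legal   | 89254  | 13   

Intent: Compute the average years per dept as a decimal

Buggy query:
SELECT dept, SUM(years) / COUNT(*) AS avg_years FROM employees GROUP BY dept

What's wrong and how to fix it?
Bug: SUM(years) and COUNT(*) are both integers; the division truncates the fractional part

Fix: Cast one side to REAL so the division keeps the fractional part

Corrected query:
SELECT dept, SUM(years) * 1.0 / COUNT(*) AS avg_years FROM employees GROUP BY dept

Result:
dept    | avg_years
--------+----------
Finance | 19.5     
Legal   | 14.4     
Support | 5        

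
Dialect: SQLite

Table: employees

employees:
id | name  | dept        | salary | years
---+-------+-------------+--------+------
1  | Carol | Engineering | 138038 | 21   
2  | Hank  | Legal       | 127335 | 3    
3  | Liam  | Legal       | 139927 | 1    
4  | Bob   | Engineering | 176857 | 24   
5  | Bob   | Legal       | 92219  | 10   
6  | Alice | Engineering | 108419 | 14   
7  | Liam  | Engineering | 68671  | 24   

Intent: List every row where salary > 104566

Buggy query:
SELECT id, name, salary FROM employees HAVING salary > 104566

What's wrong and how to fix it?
Bug: HAVING filters the output of aggregation, but this query has no GROUP BY and no aggregate functions, so SQLite rejects it (HAVING clause on a non-aggregate query); the condition here is per row

Fix: Replace HAVING with WHERE since the condition applies to individual rows

Corrected query:
SELECT id, name, salary FROM employees WHERE salary > 104566

Result:
id | name  | salary
---+-------+-------
1  | Carol | 138038
2  | Hank  | 127335
3  | Liam  | 139927
4  | Bob   | 176857
6  | Alice | 108419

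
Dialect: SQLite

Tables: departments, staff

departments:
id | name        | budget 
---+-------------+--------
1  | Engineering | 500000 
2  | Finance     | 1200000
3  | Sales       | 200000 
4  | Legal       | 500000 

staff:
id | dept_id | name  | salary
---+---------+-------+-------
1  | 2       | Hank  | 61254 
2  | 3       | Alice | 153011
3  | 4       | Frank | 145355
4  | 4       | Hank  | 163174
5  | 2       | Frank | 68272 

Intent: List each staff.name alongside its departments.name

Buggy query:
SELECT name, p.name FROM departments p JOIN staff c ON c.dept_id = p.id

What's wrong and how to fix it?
Bug: Both tables have a 'name' column; the unqualified reference is ambiguous

Fix: Prefix ambiguous columns with the table alias

Corrected query:
SELECT c.name, p.name FROM departments p JOIN staff c ON c.dept_id = p.id

Result:
name  | name   
------+--------
Hank  | Finance
Alice | Sales  
Frank | Legal  
Hank  | Legal  
Frank | Finance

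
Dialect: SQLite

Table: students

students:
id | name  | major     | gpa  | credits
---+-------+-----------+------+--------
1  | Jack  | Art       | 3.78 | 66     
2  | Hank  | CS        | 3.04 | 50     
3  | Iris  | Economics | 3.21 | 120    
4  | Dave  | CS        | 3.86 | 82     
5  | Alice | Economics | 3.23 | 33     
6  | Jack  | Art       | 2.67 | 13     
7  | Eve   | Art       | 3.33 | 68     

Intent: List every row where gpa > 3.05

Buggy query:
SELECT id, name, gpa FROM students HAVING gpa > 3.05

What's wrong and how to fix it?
Bug: HAVING filters the output of aggregation, but this query has no GROUP BY and no aggregate functions, so SQLite rejects it (HAVING clause on a non-aggregate query); the condition here is per row

Fix: Replace HAVING with WHERE since the condition applies to individual rows

Corrected query:
SELECT id, name, gpa FROM students WHERE gpa > 3.05

Result:
id | name  | gpa 
---+-------+-----
1  | Jack  | 3.78
3  | Iris  | 3.21
4  | Dave  | 3.86
5  | Alice | 3.23
7  | Eve   | 3.33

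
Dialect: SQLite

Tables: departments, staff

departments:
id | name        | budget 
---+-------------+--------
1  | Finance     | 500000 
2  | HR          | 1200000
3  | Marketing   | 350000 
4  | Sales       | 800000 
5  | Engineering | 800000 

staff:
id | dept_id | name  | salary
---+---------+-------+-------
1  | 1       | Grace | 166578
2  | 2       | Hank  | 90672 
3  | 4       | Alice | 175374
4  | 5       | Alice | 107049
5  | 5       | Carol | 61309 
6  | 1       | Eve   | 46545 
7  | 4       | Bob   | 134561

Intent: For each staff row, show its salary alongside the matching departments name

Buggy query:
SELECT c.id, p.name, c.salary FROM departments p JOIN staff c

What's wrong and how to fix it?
Bug: Missing join condition: each staff row is matched to all departments rows instead of just its own

Fix: Specify the join condition linking the foreign key to the parent id

Corrected query:
SELECT c.id, p.name, c.salary FROM departments p JOIN staff c ON c.dept_id = p.id

Result:
id | name        | salary
---+-------------+-------
1  | Finance     | 166578
2  | HR          | 90672 
3  | Sales       | 175374
4  | Engineering | 107049
5  | Engineering | 61309 
6  | Finance     | 46545 
7  | Sales       | 134561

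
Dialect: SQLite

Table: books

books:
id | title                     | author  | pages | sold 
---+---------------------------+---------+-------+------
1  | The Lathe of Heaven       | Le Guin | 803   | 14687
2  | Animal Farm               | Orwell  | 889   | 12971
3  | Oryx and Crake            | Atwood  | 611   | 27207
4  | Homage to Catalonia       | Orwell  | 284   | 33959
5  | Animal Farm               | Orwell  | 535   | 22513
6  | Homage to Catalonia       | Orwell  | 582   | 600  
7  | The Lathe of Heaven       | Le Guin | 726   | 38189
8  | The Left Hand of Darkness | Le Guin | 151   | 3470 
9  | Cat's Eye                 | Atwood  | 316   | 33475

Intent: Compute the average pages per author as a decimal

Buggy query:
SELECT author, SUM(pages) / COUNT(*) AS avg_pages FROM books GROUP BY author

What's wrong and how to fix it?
Bug: SUM(pages) and COUNT(*) are both integers; the division truncates the fractional part

Fix: Multiply by 1.0 (or CAST to REAL) to force floating-point division

Corrected query:
SELECT author, SUM(pages) * 1.0 / COUNT(*) AS avg_pages FROM books GROUP BY author

Result:
author  | avg_pages
--------+----------
Atwood  | 463.5    
Le Guin | 560      
Orwell  | 572.5    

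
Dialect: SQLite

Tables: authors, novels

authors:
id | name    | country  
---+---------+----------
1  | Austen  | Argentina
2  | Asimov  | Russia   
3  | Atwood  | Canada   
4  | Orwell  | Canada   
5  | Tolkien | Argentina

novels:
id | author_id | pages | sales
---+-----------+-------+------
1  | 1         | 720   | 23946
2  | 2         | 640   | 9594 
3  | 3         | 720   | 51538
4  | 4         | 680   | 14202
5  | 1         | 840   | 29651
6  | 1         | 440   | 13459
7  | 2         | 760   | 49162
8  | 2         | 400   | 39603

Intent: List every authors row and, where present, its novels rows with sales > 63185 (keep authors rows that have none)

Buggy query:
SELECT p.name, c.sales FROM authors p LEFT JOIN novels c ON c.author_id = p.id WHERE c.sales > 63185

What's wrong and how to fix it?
Bug: Filtering c.sales in WHERE discards the NULL rows produced by LEFT JOIN, turning it into an inner join

Fix: Put 'c.sales > 63185' in the JOIN's ON clause instead of WHERE

Corrected query:
SELECT p.name, c.sales FROM authors p LEFT JOIN novels c ON c.author_id = p.id AND c.sales > 63185

Result:
name    | sales
--------+------
Austen  | NULL 
Asimov  | NULL 
Atwood  | NULL 
Orwell  | NULL 
Tolkien | NULL 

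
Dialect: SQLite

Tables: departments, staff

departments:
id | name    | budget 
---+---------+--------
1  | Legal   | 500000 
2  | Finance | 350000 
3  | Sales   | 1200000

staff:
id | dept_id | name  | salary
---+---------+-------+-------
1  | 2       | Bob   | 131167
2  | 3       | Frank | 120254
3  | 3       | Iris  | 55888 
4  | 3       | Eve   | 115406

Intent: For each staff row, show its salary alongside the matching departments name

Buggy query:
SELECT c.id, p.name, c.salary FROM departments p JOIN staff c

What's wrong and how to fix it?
Bug: Missing join condition: each staff row is matched to all departments rows instead of just its own

Fix: Specify the join condition linking the foreign key to the parent id

Corrected query:
SELECT c.id, p.name, c.salary FROM departments p JOIN staff c ON c.dept_id = p.id

Result:
id | name    | salary
---+---------+-------
1  | Finance | 131167
2  | Sales   | 120254
3  | Sales   | 55888 
4  | Sales   | 115406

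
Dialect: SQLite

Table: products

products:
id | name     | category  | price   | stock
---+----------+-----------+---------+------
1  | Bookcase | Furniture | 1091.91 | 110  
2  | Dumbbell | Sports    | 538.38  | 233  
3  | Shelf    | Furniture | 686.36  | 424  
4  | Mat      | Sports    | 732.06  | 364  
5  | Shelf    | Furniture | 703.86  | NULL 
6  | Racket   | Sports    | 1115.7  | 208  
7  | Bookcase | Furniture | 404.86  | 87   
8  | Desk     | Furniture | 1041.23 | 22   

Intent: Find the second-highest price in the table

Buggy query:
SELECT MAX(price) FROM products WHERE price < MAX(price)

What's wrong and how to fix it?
Bug: MAX(price) on the right of the comparison is an aggregate-in-WHERE error

Fix: Put the inner MAX in a scalar subquery

Corrected query:
SELECT MAX(price) FROM products WHERE price < (SELECT MAX(price) FROM products)

Result:
MAX(price)
----------
1091.91   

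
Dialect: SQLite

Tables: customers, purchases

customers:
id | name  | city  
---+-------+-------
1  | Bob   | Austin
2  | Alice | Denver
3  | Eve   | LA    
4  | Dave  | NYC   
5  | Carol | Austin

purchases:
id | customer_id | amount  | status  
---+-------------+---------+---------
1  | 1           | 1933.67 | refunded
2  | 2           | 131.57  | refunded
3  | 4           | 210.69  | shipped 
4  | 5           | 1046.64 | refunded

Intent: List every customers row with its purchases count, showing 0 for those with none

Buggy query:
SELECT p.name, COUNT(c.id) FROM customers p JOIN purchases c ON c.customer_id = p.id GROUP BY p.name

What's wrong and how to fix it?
Bug: An inner join excludes parents with zero children

Fix: Switch to LEFT JOIN to retain unmatched parent rows

Corrected query:
SELECT p.name, COUNT(c.id) FROM customers p LEFT JOIN purchases c ON c.customer_id = p.id GROUP BY p.name

Result:
name  | COUNT(c.id)
------+------------
Alice | 1          
Bob   | 1          
Carol | 1          
Dave  | 1          
Eve   | 0          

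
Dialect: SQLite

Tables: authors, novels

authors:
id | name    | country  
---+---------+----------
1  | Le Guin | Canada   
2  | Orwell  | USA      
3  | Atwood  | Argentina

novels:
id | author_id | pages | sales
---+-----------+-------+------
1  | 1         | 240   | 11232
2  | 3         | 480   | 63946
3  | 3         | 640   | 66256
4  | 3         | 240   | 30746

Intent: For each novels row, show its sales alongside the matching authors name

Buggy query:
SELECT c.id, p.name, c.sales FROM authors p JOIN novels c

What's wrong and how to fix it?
Bug: JOIN with no ON clause produces a cartesian product; every novels row pairs with every authors row

Fix: Specify the join condition linking the foreign key to the parent id

Corrected query:
SELECT c.id, p.name, c.sales FROM authors p JOIN novels c ON c.author_id = p.id

Result:
id | name    | sales
---+---------+------
1  | Le Guin | 11232
2  | Atwood  | 63946
3  | Atwood  | 66256
4  | Atwood  | 30746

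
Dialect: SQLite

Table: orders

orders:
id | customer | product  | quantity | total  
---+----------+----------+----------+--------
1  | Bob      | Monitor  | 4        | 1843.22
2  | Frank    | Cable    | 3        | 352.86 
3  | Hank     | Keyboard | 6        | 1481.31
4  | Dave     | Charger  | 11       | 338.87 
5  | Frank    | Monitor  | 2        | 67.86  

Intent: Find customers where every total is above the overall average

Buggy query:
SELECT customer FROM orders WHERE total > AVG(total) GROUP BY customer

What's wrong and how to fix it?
Bug: WHERE evaluates per row before aggregation, so AVG() is unavailable

Fix: Compute the overall average in a scalar subquery and compare each group's MIN against it in HAVING

Corrected query:
SELECT customer FROM orders GROUP BY customer HAVING MIN(total) > (SELECT AVG(total) FROM orders)

Result:
customer
--------
Bob     
Hank    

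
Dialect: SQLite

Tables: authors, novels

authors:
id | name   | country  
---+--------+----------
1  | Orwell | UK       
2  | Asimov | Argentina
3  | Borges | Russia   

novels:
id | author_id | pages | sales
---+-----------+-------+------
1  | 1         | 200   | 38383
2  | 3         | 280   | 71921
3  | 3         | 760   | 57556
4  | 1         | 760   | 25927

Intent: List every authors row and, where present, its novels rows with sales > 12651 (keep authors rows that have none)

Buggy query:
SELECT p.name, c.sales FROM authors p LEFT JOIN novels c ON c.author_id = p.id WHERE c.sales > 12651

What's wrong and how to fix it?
Bug: A WHERE condition on the right-hand table after LEFT JOIN drops unmatched parents

Fix: Put 'c.sales > 12651' in the JOIN's ON clause instead of WHERE

Corrected query:
SELECT p.name, c.sales FROM authors p LEFT JOIN novels c ON c.author_id = p.id AND c.sales > 12651

Result:
name   | sales
-------+------
Orwell | 25927
Orwell | 38383
Asimov | NULL 
Borges | 57556
Borges | 71921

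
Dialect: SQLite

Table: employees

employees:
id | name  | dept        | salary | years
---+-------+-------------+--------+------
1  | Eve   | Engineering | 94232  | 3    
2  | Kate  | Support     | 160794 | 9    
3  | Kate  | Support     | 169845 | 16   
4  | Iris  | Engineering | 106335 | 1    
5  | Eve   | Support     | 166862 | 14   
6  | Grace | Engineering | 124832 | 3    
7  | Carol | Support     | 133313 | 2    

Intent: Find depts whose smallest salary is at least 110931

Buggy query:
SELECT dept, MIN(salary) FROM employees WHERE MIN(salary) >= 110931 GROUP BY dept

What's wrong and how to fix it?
Bug: MIN() in WHERE is a misuse of aggregate

Fix: Use HAVING for the per-group MIN condition

Corrected query:
SELECT dept, MIN(salary) FROM employees GROUP BY dept HAVING MIN(salary) >= 110931

Result:
dept    | MIN(salary)
--------+------------
Support | 133313     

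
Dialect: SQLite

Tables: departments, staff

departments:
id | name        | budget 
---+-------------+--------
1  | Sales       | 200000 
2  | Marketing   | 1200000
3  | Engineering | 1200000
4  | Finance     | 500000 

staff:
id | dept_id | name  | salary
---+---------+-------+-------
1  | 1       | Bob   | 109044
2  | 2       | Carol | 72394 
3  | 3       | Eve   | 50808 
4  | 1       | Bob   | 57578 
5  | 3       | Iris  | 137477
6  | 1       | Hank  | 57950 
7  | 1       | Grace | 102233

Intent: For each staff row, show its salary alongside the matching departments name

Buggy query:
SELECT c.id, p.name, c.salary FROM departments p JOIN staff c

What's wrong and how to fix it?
Bug: Missing join condition: each staff row is matched to all departments rows instead of just its own

Fix: Specify the join condition linking the foreign key to the parent id

Corrected query:
SELECT c.id, p.name, c.salary FROM departments p JOIN staff c ON c.dept_id = p.id

Result:
id | name        | salary
---+-------------+-------
1  | Sales       | 109044
2  | Marketing   | 72394 
3  | Engineering | 50808 
4  | Sales       | 57578 
5  | Engineering | 137477
6  | Sales       | 57950 
7  | Sales       | 102233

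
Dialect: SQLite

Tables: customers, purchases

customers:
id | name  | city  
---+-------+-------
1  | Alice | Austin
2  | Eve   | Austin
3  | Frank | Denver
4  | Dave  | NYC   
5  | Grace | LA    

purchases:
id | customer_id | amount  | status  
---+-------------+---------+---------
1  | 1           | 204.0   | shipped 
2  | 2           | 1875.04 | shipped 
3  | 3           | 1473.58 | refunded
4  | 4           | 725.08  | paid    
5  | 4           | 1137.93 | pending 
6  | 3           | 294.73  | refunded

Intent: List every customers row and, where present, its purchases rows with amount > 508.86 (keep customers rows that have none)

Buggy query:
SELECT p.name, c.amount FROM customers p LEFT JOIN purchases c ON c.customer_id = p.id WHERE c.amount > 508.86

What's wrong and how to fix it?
Bug: Filtering c.amount in WHERE discards the NULL rows produced by LEFT JOIN, turning it into an inner join

Fix: Move the right-table condition into the ON clause so unmatched parents are kept

Corrected query:
SELECT p.name, c.amount FROM customers p LEFT JOIN purchases c ON c.customer_id = p.id AND c.amount > 508.86

Result:
name  | amount 
------+--------
Alice | NULL   
Eve   | 1875.04
Frank | 1473.58
Dave  | 725.08 
Dave  | 1137.93
Grace | NULL   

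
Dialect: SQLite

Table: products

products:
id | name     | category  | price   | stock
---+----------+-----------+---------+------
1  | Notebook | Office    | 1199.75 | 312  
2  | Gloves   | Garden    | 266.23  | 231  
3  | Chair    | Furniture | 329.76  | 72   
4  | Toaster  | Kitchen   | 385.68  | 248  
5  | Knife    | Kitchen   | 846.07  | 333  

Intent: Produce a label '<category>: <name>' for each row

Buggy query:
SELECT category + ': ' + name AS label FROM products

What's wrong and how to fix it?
Bug: SQLite uses || for string concatenation; + coerces text to numbers (yielding 0)

Fix: Use the || operator for string concatenation

Corrected query:
SELECT category || ': ' || name AS label FROM products

Result:
label           
----------------
Office: Notebook
Garden: Gloves  
Furniture: Chair
Kitchen: Toaster
Kitchen: Knife  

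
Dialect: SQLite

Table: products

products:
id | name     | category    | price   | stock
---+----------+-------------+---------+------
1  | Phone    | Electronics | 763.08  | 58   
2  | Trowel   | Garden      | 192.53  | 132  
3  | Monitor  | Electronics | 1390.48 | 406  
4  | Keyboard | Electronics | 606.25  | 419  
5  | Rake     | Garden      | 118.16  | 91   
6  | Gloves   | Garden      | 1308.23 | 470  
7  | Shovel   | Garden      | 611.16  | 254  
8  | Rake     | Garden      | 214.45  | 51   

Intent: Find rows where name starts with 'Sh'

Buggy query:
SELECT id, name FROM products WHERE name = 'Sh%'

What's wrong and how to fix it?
Bug: '=' compares the literal string including the % character; pattern matching needs LIKE

Fix: Use LIKE for wildcard pattern matching

Corrected query:
SELECT id, name FROM products WHERE name LIKE 'Sh%'

Result:
id | name  
---+-------
7  | Shovel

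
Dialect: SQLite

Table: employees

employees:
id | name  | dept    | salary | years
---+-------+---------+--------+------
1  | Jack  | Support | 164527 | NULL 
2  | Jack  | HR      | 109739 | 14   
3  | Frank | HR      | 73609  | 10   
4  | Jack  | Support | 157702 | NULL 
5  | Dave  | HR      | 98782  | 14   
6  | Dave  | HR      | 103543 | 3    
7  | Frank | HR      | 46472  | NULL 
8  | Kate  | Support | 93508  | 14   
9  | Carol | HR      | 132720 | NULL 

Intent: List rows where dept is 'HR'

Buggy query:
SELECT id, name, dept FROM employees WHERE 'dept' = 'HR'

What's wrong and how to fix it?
Bug: Single quotes denote string literals in SQL; the column name is being compared as a constant string

Fix: Reference the column as dept without single quotes

Corrected query:
SELECT id, name, dept FROM employees WHERE dept = 'HR'

Result:
id | name  | dept
---+-------+-----
2  | Jack  | HR  
3  | Frank | HR  
5  | Dave  | HR  
6  | Dave  | HR  
7  | Frank | HR  
9  | Carol | HR  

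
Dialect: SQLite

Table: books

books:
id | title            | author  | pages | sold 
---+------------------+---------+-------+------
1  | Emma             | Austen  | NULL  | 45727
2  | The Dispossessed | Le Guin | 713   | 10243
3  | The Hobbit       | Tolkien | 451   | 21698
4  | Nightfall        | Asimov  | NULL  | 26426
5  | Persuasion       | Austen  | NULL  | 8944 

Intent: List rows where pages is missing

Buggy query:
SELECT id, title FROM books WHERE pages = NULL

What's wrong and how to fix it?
Bug: '= NULL' is always unknown in SQL three-valued logic, so no rows match

Fix: Replace '= NULL' with 'IS NULL'

Corrected query:
SELECT id, title FROM books WHERE pages IS NULL

Result:
id | title     
---+-----------
1  | Emma      
4  | Nightfall 
5  | Persuasion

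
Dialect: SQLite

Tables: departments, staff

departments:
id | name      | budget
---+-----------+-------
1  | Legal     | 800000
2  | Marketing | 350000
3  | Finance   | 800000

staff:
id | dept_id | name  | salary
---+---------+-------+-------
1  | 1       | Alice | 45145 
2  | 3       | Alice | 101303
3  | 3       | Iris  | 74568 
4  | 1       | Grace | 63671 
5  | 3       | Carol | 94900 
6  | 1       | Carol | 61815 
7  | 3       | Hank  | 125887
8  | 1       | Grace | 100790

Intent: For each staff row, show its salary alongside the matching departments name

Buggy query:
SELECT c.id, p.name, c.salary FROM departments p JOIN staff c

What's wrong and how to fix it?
Bug: JOIN with no ON clause produces a cartesian product; every staff row pairs with every departments row

Fix: Add ON c.dept_id = p.id to the JOIN

Corrected query:
SELECT c.id, p.name, c.salary FROM departments p JOIN staff c ON c.dept_id = p.id

Result:
id | name    | salary
---+---------+-------
1  | Legal   | 45145 
2  | Finance | 101303
3  | Finance | 74568 
4  | Legal   | 63671 
5  | Finance | 94900 
6  | Legal   | 61815 
7  | Finance | 125887
8  | Legal   | 100790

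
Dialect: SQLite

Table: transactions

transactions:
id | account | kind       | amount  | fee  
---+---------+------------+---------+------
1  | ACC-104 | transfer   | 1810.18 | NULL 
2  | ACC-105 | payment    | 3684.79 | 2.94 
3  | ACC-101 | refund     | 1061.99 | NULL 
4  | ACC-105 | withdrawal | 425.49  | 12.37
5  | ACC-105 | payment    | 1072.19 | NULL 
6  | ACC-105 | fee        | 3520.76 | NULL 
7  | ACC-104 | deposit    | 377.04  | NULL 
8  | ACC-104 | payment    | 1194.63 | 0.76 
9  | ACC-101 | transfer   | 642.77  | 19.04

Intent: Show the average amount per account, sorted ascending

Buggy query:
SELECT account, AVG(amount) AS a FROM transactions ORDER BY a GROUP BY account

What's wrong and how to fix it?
Bug: ORDER BY appears before GROUP BY; SQL clause order requires GROUP BY first

Fix: Reorder: SELECT … FROM … GROUP BY … ORDER BY …

Corrected query:
SELECT account, AVG(amount) AS a FROM transactions GROUP BY account ORDER BY a

Result:
account | a          
--------+------------
ACC-101 | 852.38     
ACC-104 | 1127.283333
ACC-105 | 2175.8075  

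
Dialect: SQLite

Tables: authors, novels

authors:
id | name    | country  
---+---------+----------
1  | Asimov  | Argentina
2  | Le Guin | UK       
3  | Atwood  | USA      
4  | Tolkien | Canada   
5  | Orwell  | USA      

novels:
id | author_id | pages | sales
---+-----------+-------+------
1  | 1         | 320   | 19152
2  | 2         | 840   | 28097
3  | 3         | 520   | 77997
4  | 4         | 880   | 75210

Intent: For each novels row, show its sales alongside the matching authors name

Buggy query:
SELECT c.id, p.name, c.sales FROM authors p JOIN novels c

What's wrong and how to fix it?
Bug: JOIN with no ON clause produces a cartesian product; every novels row pairs with every authors row

Fix: Add ON c.author_id = p.id to the JOIN

Corrected query:
SELECT c.id, p.name, c.sales FROM authors p JOIN novels c ON c.author_id = p.id

Result:
id | name    | sales
---+---------+------
1  | Asimov  | 19152
2  | Le Guin | 28097
3  | Atwood  | 77997
4  | Tolkien | 75210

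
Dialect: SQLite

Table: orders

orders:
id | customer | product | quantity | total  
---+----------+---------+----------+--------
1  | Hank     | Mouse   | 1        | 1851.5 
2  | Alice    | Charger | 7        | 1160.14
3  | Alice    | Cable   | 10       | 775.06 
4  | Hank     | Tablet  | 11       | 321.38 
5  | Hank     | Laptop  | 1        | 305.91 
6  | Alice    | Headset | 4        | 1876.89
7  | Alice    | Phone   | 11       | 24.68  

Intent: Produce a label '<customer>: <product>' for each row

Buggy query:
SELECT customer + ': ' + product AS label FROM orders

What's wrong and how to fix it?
Bug: '+' is numeric addition; on text columns SQLite converts them to 0 instead of concatenating

Fix: Replace + with || to concatenate text

Corrected query:
SELECT customer || ': ' || product AS label FROM orders

Result:
label         
--------------
Hank: Mouse   
Alice: Charger
Alice: Cable  
Hank: Tablet  
Hank: Laptop  
Alice: Headset
Alice: Phone  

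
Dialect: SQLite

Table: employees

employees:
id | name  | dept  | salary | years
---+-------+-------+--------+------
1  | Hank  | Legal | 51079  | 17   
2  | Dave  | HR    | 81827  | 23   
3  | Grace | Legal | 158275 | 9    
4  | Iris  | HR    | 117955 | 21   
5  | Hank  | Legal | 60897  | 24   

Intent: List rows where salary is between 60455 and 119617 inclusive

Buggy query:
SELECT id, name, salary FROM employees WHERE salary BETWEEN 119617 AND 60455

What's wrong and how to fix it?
Bug: BETWEEN expects the lower bound first; with 119617 AND 60455 the range is empty

Fix: Write BETWEEN 60455 AND 119617

Corrected query:
SELECT id, name, salary FROM employees WHERE salary BETWEEN 60455 AND 119617

Result:
id | name | salary
---+------+-------
2  | Dave | 81827 
4  | Iris | 117955
5  | Hank | 60897 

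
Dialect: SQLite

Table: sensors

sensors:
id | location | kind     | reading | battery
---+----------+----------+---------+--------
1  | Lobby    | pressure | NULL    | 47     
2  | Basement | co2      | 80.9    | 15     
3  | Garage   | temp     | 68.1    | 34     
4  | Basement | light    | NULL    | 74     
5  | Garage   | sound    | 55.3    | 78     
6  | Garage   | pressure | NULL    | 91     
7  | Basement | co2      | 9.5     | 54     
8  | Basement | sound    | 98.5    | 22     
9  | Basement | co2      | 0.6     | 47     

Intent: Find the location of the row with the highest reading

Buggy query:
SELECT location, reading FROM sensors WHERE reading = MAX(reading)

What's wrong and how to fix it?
Bug: WHERE is evaluated per row; an aggregate over the whole table isn't defined there

Fix: Wrap MAX in a scalar subquery so WHERE compares against a single value

Corrected query:
SELECT location, reading FROM sensors WHERE reading = (SELECT MAX(reading) FROM sensors)

Result:
location | reading
---------+--------
Basement | 98.5   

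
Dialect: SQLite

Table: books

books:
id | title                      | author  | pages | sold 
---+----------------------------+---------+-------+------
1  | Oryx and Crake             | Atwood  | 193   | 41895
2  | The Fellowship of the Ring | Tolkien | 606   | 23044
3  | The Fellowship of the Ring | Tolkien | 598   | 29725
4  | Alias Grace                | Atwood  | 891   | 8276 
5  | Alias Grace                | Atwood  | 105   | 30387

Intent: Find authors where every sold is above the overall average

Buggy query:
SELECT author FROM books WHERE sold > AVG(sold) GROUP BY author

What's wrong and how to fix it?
Bug: WHERE evaluates per row before aggregation, so AVG() is unavailable

Fix: Use a subquery for AVG and a HAVING MIN(...) filter so the condition holds for every row in the group

Corrected query:
SELECT author FROM books GROUP BY author HAVING MIN(sold) > (SELECT AVG(sold) FROM books)

Result:
(no rows)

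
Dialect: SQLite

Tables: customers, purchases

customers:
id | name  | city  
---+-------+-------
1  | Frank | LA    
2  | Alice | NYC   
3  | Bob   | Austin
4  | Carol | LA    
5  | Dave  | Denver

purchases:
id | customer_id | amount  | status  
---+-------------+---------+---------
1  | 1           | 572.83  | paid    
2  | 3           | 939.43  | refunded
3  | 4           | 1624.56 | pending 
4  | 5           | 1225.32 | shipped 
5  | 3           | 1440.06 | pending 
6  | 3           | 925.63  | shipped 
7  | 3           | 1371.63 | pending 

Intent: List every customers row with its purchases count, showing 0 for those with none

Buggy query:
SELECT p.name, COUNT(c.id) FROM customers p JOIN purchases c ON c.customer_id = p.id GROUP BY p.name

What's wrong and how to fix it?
Bug: INNER JOIN drops customers rows that have no matching purchases rows

Fix: Use LEFT JOIN so parents without children still appear (COUNT(c.id) gives 0)

Corrected query:
SELECT p.name, COUNT(c.id) FROM customers p LEFT JOIN purchases c ON c.customer_id = p.id GROUP BY p.name

Result:
name  | COUNT(c.id)
------+------------
Alice | 0          
Bob   | 4          
Carol | 1          
Dave  | 1          
Frank | 1          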